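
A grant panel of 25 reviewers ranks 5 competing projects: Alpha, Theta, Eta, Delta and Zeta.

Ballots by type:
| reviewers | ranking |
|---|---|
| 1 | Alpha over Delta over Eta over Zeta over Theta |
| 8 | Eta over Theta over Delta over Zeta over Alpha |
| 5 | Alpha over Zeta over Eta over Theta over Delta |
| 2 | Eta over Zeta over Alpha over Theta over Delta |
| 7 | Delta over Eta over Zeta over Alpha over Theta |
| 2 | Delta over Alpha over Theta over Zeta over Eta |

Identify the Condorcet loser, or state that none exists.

Head-to-head results (25 reviewers):
Alpha vs Theta: Alpha, 17–8.
Alpha vs Eta: 8 to 17, Eta.
Alpha vs Delta: Delta, 17–8.
Alpha–Zeta: Zeta 17–8.
Theta vs Eta: Theta preferred on 2 ballots; Eta wins 23–2.
Theta vs Delta: Theta wins 15–10.
Theta–Zeta: Zeta 15–10.
Eta vs Delta: 8+5+2 = 15 for Eta, 10 for Delta — Eta by 15–10.
Eta vs Zeta: 18 to 7, Eta.
Delta vs Zeta: Delta preferred on 1+8+7+2 = 18 ballots; Delta wins 18–7.
No project is winless: Alpha beats Theta; Theta beats Delta; Eta beats Alpha; Delta beats Alpha; Zeta beats Alpha. There is no Condorcet loser.

none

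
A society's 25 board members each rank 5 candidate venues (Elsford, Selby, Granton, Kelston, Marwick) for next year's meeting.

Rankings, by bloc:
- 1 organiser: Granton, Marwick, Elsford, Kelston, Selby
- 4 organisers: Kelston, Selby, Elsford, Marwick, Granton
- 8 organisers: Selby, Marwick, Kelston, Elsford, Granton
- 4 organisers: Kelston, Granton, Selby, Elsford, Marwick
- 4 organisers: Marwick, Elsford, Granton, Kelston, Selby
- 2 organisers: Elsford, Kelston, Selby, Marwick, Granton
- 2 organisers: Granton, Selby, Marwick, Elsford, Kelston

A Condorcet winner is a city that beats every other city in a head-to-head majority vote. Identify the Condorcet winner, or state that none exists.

none

Head-to-head results (25 organisers):
Elsford vs Selby: Selby wins 18–7.
Elsford vs Granton: 4+8+4+2 = 18 for Elsford, 7 for Granton — Elsford by 18–7.
Elsford–Kelston: Kelston 16–9.
Elsford vs Marwick: Elsford is ranked higher on 4+4+2 = 10 ballots, Marwick on 15. Marwick wins 15–10.
Selby vs Granton: Selby is ranked higher on 4+8+2 = 14 ballots, Granton on 11. Selby wins 14–11.
Selby vs Kelston: Kelston wins 15–10.
Selby vs Marwick: 4+8+4+2+2 = 20 for Selby, 5 for Marwick — Selby by 20–5.
Granton vs Kelston: Kelston, 18–7.
Granton vs Marwick: Granton is ranked higher on 1+4+2 = 7 ballots, Marwick on 18. Marwick wins 18–7.
Kelston vs Marwick: Marwick wins 15–10.
Each city drops at least one matchup (Elsford loses to Selby; Selby loses to Kelston; Granton loses to Elsford; Kelston loses to Marwick; Marwick loses to Selby); the cycle Selby → Marwick → Kelston → Selby rules out a Condorcet winner.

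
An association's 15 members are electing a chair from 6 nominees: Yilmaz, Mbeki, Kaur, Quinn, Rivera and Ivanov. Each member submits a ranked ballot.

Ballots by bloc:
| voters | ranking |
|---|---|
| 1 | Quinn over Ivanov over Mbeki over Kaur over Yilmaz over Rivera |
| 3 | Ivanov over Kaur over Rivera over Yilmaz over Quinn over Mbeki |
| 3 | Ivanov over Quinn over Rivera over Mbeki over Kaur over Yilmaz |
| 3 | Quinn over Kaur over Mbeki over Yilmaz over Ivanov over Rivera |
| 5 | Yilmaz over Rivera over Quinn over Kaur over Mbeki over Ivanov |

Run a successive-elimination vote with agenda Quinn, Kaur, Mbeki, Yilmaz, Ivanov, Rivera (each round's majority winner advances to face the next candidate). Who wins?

Round 1: Quinn vs Kaur — 12–3, Quinn advances.
Round 2: Quinn vs Mbeki — 15–0, Quinn advances.
Round 3: Quinn vs Yilmaz — 7–8, Yilmaz advances.
Round 4: Yilmaz vs Ivanov — 8–7, Yilmaz advances.
Round 5: Yilmaz vs Rivera — 9–6, Yilmaz advances.
Yilmaz survives the agenda.

Yilmaz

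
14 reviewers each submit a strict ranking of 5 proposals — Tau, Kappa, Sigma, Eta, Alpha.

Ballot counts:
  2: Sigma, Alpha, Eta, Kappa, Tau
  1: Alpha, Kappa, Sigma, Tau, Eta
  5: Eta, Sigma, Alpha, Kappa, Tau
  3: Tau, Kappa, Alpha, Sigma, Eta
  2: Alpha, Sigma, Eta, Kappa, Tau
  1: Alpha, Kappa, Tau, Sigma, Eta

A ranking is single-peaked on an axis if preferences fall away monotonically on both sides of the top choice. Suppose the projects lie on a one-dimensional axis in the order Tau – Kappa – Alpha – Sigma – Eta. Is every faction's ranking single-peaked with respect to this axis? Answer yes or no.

Axis positions: Tau=1, Kappa=2, Alpha=3, Sigma=4, Eta=5.
Faction 1 (peak Sigma at position 4): ranking walks positions 4-3-5-2-1, expanding outward from the peak — single-peaked.
Faction 2 (peak Alpha at position 3): ranking walks positions 3-2-4-1-5, expanding outward from the peak — single-peaked.
Faction 3 (peak Eta at position 5): ranking walks positions 5-4-3-2-1, expanding outward from the peak — single-peaked.
Faction 4 (peak Tau at position 1): ranking walks positions 1-2-3-4-5, expanding outward from the peak — single-peaked.
Faction 5 (peak Alpha at position 3): ranking walks positions 3-4-5-2-1, expanding outward from the peak — single-peaked.
Faction 6 (peak Alpha at position 3): ranking walks positions 3-2-1-4-5, expanding outward from the peak — single-peaked.
Every ranking is single-peaked on this axis.

yes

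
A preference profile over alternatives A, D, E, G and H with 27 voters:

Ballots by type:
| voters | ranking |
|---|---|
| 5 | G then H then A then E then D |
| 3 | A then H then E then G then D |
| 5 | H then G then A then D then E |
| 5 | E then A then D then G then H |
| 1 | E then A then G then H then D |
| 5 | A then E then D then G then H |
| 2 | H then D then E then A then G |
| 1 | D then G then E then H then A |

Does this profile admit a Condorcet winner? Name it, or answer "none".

A

Check each pair by majority over 27 ballots:
A vs D: 24 to 3, A.
A vs E: A, 18–9.
A vs G: 16 to 11, A.
A vs H: 3+5+1+5 = 14 for A, 13 for H — A by 14–13.
D vs E: D is ranked higher on 5+2+1 = 8 ballots, E on 19. E wins 19–8.
D–G: G 14–13.
D vs H: D preferred on 5+5+1 = 11 ballots; H wins 16–11.
E vs G: E, 16–11.
E vs H: 5+1+5+1 = 12 for E, 15 for H — H by 15–12.
G vs H: G wins 17–10.
A wins every pairwise contest, so A is the Condorcet winner.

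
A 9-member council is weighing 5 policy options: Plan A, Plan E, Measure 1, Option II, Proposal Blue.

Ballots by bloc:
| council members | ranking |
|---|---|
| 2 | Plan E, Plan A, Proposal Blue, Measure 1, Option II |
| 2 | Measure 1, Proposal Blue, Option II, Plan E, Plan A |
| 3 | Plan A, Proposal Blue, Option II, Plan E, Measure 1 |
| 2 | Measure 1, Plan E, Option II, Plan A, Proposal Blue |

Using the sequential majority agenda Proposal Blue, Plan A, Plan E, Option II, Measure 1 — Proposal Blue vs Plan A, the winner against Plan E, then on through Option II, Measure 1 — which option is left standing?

Round 1: Proposal Blue vs Plan A — 2–7, Plan A advances.
Round 2: Plan A vs Plan E — 3–6, Plan E advances.
Round 3: Plan E vs Option II — 4–5, Option II advances.
Round 4: Option II vs Measure 1 — 3–6, Measure 1 advances.
Measure 1 survives the agenda.

Measure 1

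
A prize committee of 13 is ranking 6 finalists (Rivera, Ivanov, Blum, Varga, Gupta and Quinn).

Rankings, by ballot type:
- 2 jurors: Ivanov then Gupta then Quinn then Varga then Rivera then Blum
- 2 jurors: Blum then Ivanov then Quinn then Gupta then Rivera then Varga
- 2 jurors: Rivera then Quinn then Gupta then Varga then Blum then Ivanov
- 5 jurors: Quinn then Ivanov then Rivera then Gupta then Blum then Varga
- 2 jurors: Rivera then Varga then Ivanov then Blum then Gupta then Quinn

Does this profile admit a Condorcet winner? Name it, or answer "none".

Quinn

Check each pair by majority over 13 ballots:
Rivera vs Ivanov: Rivera is ranked higher on 2+2 = 4 ballots, Ivanov on 9. Ivanov wins 9–4.
Rivera vs Blum: 11 to 2, Rivera.
Rivera vs Varga: Rivera is ranked higher on 2+2+5+2 = 11 ballots, Varga on 2. Rivera wins 11–2.
Rivera vs Gupta: Rivera preferred on 2+5+2 = 9 ballots; Rivera wins 9–4.
Rivera vs Quinn: Rivera is ranked higher on 2+2 = 4 ballots, Quinn on 9. Quinn wins 9–4.
Ivanov vs Blum: Ivanov is ranked higher on 2+5+2 = 9 ballots, Blum on 4. Ivanov wins 9–4.
Ivanov vs Varga: 9 to 4, Ivanov.
Ivanov vs Gupta: Ivanov preferred on 2+2+5+2 = 11 ballots; Ivanov wins 11–2.
Ivanov vs Quinn: Ivanov is ranked higher on 2+2+2 = 6 ballots, Quinn on 7. Quinn wins 7–6.
Blum vs Varga: Blum preferred on 2+5 = 7 ballots; Blum wins 7–6.
Blum vs Gupta: 4 to 9, Gupta.
Blum vs Quinn: 2+2 = 4 for Blum, 9 for Quinn — Quinn by 9–4.
Varga vs Gupta: 2 for Varga, 11 for Gupta — Gupta by 11–2.
Varga vs Quinn: Varga is ranked higher on 2 ballots, Quinn on 11. Quinn wins 11–2.
Gupta vs Quinn: Gupta is ranked higher on 2+2 = 4 ballots, Quinn on 9. Quinn wins 9–4.
Quinn beats each of Rivera, Ivanov, Blum, Varga, Gupta — Quinn is the Condorcet winner.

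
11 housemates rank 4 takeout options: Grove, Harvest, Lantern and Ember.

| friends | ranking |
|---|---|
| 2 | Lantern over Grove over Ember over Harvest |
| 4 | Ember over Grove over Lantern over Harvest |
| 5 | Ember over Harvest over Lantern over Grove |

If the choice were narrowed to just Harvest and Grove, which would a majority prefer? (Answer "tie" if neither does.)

Grove

Ballots ranking Harvest above Grove: 5.
Ballots ranking Grove above Harvest: 11 − 5 = 6.
Grove wins the head-to-head 6–5.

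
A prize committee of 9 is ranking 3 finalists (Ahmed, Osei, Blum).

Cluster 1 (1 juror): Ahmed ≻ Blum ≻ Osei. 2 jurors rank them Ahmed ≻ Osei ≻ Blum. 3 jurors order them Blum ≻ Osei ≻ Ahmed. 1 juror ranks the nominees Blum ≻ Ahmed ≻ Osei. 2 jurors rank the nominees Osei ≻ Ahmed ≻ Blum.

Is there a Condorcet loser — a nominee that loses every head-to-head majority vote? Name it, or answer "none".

Pairwise majorities:
Ahmed vs Osei: 1+2+1 = 4 for Ahmed, 5 for Osei — Osei by 5–4.
Ahmed–Blum: Ahmed 5–4.
Osei vs Blum: Osei is ranked higher on 2+2 = 4 ballots, Blum on 5. Blum wins 5–4.
Every nominee wins at least one matchup (Ahmed beats Blum; Osei beats Ahmed; Blum beats Osei), so there is no Condorcet loser.

none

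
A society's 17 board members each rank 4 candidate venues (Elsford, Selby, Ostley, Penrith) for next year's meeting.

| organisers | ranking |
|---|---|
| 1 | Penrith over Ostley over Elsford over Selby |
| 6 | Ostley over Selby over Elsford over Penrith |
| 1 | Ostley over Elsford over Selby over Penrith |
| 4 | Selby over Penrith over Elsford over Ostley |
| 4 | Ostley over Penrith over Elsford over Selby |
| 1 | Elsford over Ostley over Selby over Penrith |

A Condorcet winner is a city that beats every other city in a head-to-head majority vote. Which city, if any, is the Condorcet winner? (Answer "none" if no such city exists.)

Pairwise majorities:
Elsford vs Selby: Selby, 10–7.
Elsford vs Ostley: 5 to 12, Ostley.
Elsford vs Penrith: Penrith wins 9–8.
Selby vs Ostley: 4 to 13, Ostley.
Selby–Penrith: Selby 12–5.
Ostley vs Penrith: Ostley is ranked higher on 6+1+4+1 = 12 ballots, Penrith on 5. Ostley wins 12–5.
Ostley defeats every rival head-to-head and is the Condorcet winner.

Ostley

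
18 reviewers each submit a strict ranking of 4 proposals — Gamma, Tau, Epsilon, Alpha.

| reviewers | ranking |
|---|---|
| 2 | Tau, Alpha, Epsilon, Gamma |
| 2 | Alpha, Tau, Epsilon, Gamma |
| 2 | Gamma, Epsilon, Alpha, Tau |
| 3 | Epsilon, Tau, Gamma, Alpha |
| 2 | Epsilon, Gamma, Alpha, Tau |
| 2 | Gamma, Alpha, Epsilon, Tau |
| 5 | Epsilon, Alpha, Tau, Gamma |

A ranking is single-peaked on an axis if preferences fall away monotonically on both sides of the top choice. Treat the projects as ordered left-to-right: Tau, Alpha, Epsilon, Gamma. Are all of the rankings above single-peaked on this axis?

no

Axis positions: Tau=1, Alpha=2, Epsilon=3, Gamma=4.
Faction 1 (peak Tau at position 1): ranking walks positions 1-2-3-4, expanding outward from the peak — single-peaked.
Faction 2 (peak Alpha at position 2): ranking walks positions 2-1-3-4, expanding outward from the peak — single-peaked.
Faction 3 (peak Gamma at position 4): ranking walks positions 4-3-2-1, expanding outward from the peak — single-peaked.
Faction 4: ranking walks positions 3-1-4-2; Tau is ranked above Alpha even though Alpha lies between Tau and the peak Epsilon on the axis — preferences dip and rise again. Not single-peaked.
Faction 5 (peak Epsilon at position 3): ranking walks positions 3-4-2-1, expanding outward from the peak — single-peaked.
Faction 6: ranking walks positions 4-2-3-1; Alpha is ranked above Epsilon even though Epsilon lies between Alpha and the peak Gamma on the axis — preferences dip and rise again. Not single-peaked.
Faction 7 (peak Epsilon at position 3): ranking walks positions 3-2-1-4, expanding outward from the peak — single-peaked.
Faction 4 violates single-peakedness, so the profile is not single-peaked on this axis.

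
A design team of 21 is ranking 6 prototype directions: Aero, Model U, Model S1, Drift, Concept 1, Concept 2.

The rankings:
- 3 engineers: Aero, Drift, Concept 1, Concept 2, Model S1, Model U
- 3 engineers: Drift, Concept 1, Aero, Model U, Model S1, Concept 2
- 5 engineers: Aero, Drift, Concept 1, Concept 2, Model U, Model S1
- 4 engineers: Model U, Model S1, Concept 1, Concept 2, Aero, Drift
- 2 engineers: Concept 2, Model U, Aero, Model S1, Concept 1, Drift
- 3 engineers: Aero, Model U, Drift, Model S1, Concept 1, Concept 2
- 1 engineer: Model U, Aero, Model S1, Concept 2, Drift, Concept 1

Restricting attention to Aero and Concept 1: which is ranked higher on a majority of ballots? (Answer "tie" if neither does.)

Aero

Ballots ranking Aero above Concept 1: 3 + 5 + 2 + 3 + 1 = 14.
Ballots ranking Concept 1 above Aero: 21 − 14 = 7.
Aero wins the head-to-head 14–7.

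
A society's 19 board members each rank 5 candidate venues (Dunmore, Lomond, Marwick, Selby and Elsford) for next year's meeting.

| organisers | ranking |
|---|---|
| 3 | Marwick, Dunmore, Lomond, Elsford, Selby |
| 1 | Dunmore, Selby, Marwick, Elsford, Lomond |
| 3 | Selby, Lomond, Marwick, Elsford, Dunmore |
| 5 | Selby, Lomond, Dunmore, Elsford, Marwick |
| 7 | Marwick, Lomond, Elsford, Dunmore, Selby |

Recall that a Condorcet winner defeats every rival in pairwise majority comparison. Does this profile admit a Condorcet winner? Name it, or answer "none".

Marwick

Pairwise majorities:
Dunmore vs Lomond: Dunmore preferred on 3+1 = 4 ballots; Lomond wins 15–4.
Dunmore vs Marwick: 1+5 = 6 for Dunmore, 13 for Marwick — Marwick by 13–6.
Dunmore vs Selby: Dunmore preferred on 3+1+7 = 11 ballots; Dunmore wins 11–8.
Dunmore vs Elsford: 3+1+5 = 9 for Dunmore, 10 for Elsford — Elsford by 10–9.
Lomond vs Marwick: 8 to 11, Marwick.
Lomond vs Selby: Lomond preferred on 3+7 = 10 ballots; Lomond wins 10–9.
Lomond vs Elsford: Lomond preferred on 3+3+5+7 = 18 ballots; Lomond wins 18–1.
Marwick vs Selby: Marwick is ranked higher on 3+7 = 10 ballots, Selby on 9. Marwick wins 10–9.
Marwick vs Elsford: 3+1+3+7 = 14 for Marwick, 5 for Elsford — Marwick by 14–5.
Selby vs Elsford: 1+3+5 = 9 for Selby, 10 for Elsford — Elsford by 10–9.
Marwick wins every pairwise contest, so Marwick is the Condorcet winner.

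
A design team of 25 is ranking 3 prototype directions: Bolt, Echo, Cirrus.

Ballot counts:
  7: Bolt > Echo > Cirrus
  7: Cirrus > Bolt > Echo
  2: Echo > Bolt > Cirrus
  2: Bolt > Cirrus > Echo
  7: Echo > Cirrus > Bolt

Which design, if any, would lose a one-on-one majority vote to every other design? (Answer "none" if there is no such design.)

none

Pairwise majorities:
Bolt vs Echo: Bolt preferred on 7+7+2 = 16 ballots; Bolt wins 16–9.
Bolt vs Cirrus: Bolt preferred on 7+2+2 = 11 ballots; Cirrus wins 14–11.
Echo vs Cirrus: Echo, 16–9.
Every design wins at least one matchup (Bolt beats Echo; Echo beats Cirrus; Cirrus beats Bolt), so there is no Condorcet loser.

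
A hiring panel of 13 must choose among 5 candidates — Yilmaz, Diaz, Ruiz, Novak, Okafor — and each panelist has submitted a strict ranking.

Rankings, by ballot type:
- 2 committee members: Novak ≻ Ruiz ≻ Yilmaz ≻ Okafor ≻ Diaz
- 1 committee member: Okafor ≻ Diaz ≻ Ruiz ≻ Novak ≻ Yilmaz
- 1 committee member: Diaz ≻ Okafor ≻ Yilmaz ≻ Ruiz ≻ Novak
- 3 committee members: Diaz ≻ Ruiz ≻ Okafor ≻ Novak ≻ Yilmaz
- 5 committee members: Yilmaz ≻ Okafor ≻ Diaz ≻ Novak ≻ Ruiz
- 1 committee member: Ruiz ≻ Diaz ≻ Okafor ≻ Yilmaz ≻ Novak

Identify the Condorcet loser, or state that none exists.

none

Pairwise majorities:
Yilmaz vs Diaz: Yilmaz, 7–6.
Yilmaz vs Ruiz: Yilmaz is ranked higher on 1+5 = 6 ballots, Ruiz on 7. Ruiz wins 7–6.
Yilmaz vs Novak: Yilmaz preferred on 1+5+1 = 7 ballots; Yilmaz wins 7–6.
Yilmaz vs Okafor: Yilmaz is ranked higher on 2+5 = 7 ballots, Okafor on 6. Yilmaz wins 7–6.
Diaz–Ruiz: Diaz 10–3.
Diaz vs Novak: Diaz wins 11–2.
Diaz vs Okafor: 1+3+1 = 5 for Diaz, 8 for Okafor — Okafor by 8–5.
Ruiz vs Novak: Novak wins 7–6.
Ruiz vs Okafor: Okafor, 7–6.
Novak vs Okafor: Okafor wins 11–2.
Every candidate wins at least one matchup (Yilmaz beats Diaz; Diaz beats Ruiz; Ruiz beats Yilmaz; Novak beats Ruiz; Okafor beats Diaz), so there is no Condorcet loser.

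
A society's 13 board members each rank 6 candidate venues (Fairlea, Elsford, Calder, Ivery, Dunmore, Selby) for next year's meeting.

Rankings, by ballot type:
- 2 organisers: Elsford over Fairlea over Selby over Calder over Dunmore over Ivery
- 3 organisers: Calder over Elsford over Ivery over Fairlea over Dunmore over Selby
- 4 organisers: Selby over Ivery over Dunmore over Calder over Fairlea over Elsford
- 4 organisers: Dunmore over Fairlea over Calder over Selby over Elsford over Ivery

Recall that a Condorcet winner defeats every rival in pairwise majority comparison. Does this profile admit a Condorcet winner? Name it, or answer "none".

Check each pair by majority over 13 ballots:
Fairlea vs Elsford: Fairlea wins 8–5.
Fairlea–Calder: Calder 7–6.
Fairlea vs Ivery: 6 to 7, Ivery.
Fairlea–Dunmore: Dunmore 8–5.
Fairlea vs Selby: 2+3+4 = 9 for Fairlea, 4 for Selby — Fairlea by 9–4.
Elsford vs Calder: Calder wins 11–2.
Elsford vs Ivery: Elsford, 9–4.
Elsford vs Dunmore: Elsford is ranked higher on 2+3 = 5 ballots, Dunmore on 8. Dunmore wins 8–5.
Elsford–Selby: Selby 8–5.
Calder–Ivery: Calder 9–4.
Calder–Dunmore: Dunmore 8–5.
Calder vs Selby: 7 to 6, Calder.
Ivery–Dunmore: Ivery 7–6.
Ivery vs Selby: 3 for Ivery, 10 for Selby — Selby by 10–3.
Dunmore–Selby: Dunmore 7–6.
Every city loses at least once (Fairlea loses to Calder; Elsford loses to Fairlea; Calder loses to Dunmore; Ivery loses to Elsford; Dunmore loses to Ivery; Selby loses to Fairlea). The majority relation contains the cycle Fairlea > Elsford > Ivery > Fairlea, so there is no Condorcet winner.

none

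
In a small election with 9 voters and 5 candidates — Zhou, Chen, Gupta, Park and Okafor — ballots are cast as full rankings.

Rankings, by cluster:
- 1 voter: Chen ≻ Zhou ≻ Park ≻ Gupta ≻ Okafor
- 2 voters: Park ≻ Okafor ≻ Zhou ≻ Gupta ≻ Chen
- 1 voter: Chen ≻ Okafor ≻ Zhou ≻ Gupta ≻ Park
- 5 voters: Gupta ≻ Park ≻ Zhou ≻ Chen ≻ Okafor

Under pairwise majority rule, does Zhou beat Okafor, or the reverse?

Zhou

Ballots ranking Zhou above Okafor: 1 + 5 = 6.
Ballots ranking Okafor above Zhou: 9 − 6 = 3.
Zhou wins the head-to-head 6–3.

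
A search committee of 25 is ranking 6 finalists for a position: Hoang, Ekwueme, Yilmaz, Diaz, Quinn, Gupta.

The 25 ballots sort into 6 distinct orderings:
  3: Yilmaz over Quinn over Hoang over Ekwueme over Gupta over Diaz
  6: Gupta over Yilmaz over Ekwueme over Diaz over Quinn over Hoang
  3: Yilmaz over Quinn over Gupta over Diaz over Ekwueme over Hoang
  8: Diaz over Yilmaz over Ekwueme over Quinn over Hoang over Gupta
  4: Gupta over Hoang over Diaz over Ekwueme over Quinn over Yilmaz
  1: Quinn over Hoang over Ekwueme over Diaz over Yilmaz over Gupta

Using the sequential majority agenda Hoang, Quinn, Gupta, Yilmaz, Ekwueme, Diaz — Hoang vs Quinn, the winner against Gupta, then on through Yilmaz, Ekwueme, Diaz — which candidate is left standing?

Round 1: Hoang vs Quinn — 4–21, Quinn advances.
Round 2: Quinn vs Gupta — 15–10, Quinn advances.
Round 3: Quinn vs Yilmaz — 5–20, Yilmaz advances.
Round 4: Yilmaz vs Ekwueme — 20–5, Yilmaz advances.
Round 5: Yilmaz vs Diaz — 12–13, Diaz advances.
The agenda winner is Diaz.

Diaz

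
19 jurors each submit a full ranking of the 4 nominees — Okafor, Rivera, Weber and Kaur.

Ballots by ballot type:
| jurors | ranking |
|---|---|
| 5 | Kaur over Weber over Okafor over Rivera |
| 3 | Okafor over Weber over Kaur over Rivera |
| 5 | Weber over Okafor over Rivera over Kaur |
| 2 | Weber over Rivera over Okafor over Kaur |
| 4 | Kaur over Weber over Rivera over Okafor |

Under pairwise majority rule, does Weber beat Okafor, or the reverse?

Weber

Ballots ranking Weber above Okafor: 5 + 5 + 2 + 4 = 16.
Ballots ranking Okafor above Weber: 19 − 16 = 3.
Weber wins the head-to-head 16–3.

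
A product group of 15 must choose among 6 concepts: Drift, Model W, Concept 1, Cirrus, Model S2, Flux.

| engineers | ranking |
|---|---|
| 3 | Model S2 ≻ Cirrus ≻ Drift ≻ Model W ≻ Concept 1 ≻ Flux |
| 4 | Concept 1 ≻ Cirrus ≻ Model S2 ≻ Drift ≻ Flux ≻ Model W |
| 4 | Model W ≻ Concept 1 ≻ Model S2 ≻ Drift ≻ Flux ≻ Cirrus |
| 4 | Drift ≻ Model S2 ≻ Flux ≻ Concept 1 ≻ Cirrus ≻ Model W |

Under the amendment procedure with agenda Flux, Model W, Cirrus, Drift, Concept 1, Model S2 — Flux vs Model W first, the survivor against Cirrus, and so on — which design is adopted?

Concept 1

Round 1: Flux vs Model W — 8–7, Flux advances.
Round 2: Flux vs Cirrus — 8–7, Flux advances.
Round 3: Flux vs Drift — 0–15, Drift advances.
Round 4: Drift vs Concept 1 — 7–8, Concept 1 advances.
Round 5: Concept 1 vs Model S2 — 8–7, Concept 1 advances.
The agenda winner is Concept 1.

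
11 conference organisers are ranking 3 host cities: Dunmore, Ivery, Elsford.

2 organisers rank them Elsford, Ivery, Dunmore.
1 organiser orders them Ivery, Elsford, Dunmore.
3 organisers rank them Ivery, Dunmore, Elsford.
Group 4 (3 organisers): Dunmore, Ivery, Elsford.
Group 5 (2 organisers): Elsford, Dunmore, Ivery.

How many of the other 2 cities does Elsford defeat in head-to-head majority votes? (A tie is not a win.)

Elsford against each rival (11 organisers):
Elsford vs Dunmore: Dunmore, 6–5.
Elsford vs Ivery: Elsford preferred on 2+2 = 4 ballots; Ivery wins 7–4.
Elsford beats no one; loses to Dunmore, Ivery — 0 pairwise wins.

0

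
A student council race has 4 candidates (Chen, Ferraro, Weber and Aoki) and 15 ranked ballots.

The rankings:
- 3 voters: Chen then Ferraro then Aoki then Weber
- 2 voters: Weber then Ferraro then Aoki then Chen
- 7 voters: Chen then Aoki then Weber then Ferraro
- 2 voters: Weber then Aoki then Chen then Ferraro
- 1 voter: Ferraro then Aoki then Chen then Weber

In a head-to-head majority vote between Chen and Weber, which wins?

Chen

Ballots ranking Chen above Weber: 3 + 7 + 1 = 11.
Ballots ranking Weber above Chen: 15 − 11 = 4.
Chen wins the head-to-head 11–4.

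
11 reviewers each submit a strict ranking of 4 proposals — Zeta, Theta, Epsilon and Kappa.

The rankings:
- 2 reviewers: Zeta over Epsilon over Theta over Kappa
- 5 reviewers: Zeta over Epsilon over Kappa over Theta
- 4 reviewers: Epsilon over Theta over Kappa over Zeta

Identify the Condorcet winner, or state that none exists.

Zeta

Head-to-head results (11 reviewers):
Zeta vs Theta: Zeta, 7–4.
Zeta–Epsilon: Zeta 7–4.
Zeta–Kappa: Zeta 7–4.
Theta vs Epsilon: Epsilon, 11–0.
Theta–Kappa: Theta 6–5.
Epsilon vs Kappa: Epsilon, 11–0.
Only Zeta has no losses; Zeta is the Condorcet winner.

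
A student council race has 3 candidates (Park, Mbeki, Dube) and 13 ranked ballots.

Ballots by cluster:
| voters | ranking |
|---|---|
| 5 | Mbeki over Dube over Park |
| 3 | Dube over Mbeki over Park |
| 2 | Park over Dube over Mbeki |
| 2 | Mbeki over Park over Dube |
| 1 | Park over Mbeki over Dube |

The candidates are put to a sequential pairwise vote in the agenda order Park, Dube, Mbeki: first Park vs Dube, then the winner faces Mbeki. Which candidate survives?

Round 1: Park vs Dube — 5–8, Dube advances.
Round 2: Dube vs Mbeki — 5–8, Mbeki advances.
Mbeki survives the agenda.

Mbeki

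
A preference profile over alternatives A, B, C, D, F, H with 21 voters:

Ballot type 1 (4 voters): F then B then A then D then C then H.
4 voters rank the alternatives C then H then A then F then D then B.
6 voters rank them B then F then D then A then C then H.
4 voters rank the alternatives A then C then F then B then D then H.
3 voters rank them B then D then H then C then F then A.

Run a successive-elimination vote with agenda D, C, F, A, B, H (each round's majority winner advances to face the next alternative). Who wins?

F

Round 1: D vs C — 13–8, D advances.
Round 2: D vs F — 3–18, F advances.
Round 3: F vs A — 13–8, F advances.
Round 4: F vs B — 12–9, F advances.
Round 5: F vs H — 14–7, F advances.
The agenda winner is F.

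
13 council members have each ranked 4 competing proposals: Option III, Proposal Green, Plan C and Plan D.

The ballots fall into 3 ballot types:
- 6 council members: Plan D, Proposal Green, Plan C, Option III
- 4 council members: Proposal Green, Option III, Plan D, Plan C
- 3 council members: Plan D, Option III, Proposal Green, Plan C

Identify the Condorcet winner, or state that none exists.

Head-to-head results (13 council members):
Option III–Proposal Green: Proposal Green 10–3.
Option III vs Plan C: Option III, 7–6.
Option III vs Plan D: 4 for Option III, 9 for Plan D — Plan D by 9–4.
Proposal Green vs Plan C: 6+4+3 = 13 for Proposal Green, 0 for Plan C — Proposal Green by 13–0.
Proposal Green vs Plan D: Proposal Green preferred on 4 ballots; Plan D wins 9–4.
Plan C vs Plan D: Plan C is ranked higher on 0 ballots, Plan D on 13. Plan D wins 13–0.
Plan D defeats every rival head-to-head and is the Condorcet winner.

Plan D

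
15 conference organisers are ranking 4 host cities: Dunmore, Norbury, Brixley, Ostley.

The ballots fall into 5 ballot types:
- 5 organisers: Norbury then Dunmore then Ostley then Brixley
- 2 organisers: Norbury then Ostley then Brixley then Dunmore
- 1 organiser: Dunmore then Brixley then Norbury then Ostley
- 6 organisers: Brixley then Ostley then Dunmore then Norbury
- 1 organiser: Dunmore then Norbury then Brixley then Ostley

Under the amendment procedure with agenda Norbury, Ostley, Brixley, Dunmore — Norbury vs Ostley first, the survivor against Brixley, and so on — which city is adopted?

Dunmore

Round 1: Norbury vs Ostley — 9–6, Norbury advances.
Round 2: Norbury vs Brixley — 8–7, Norbury advances.
Round 3: Norbury vs Dunmore — 7–8, Dunmore advances.
Dunmore survives the agenda.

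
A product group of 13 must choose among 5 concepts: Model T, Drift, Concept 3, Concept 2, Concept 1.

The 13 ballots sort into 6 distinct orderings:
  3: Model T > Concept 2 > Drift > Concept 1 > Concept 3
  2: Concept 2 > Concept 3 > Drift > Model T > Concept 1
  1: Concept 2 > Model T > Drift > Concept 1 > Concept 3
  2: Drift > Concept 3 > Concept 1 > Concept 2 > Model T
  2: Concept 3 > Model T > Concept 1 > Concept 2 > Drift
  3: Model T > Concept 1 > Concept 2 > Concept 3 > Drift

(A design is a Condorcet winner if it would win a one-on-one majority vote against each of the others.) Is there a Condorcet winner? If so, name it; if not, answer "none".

Model T

Check each pair by majority over 13 ballots:
Model T vs Drift: Model T, 9–4.
Model T vs Concept 3: Model T wins 7–6.
Model T–Concept 2: Model T 8–5.
Model T vs Concept 1: Model T, 11–2.
Drift–Concept 3: Concept 3 7–6.
Drift vs Concept 2: Concept 2, 11–2.
Drift–Concept 1: Drift 8–5.
Concept 3–Concept 2: Concept 2 9–4.
Concept 3 vs Concept 1: Concept 1, 7–6.
Concept 2 vs Concept 1: Concept 1, 7–6.
Model T beats each of Drift, Concept 3, Concept 2, Concept 1 — Model T is the Condorcet winner.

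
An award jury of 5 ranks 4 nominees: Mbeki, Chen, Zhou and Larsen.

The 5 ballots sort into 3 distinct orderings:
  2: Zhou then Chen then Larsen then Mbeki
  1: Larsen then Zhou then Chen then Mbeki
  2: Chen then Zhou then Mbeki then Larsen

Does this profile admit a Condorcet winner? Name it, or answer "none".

Head-to-head results (5 jurors):
Mbeki vs Chen: 0 for Mbeki, 5 for Chen — Chen by 5–0.
Mbeki vs Zhou: 0 to 5, Zhou.
Mbeki vs Larsen: Larsen wins 3–2.
Chen–Zhou: Zhou 3–2.
Chen vs Larsen: Chen wins 4–1.
Zhou vs Larsen: Zhou preferred on 2+2 = 4 ballots; Zhou wins 4–1.
Zhou wins every pairwise contest, so Zhou is the Condorcet winner.

Zhou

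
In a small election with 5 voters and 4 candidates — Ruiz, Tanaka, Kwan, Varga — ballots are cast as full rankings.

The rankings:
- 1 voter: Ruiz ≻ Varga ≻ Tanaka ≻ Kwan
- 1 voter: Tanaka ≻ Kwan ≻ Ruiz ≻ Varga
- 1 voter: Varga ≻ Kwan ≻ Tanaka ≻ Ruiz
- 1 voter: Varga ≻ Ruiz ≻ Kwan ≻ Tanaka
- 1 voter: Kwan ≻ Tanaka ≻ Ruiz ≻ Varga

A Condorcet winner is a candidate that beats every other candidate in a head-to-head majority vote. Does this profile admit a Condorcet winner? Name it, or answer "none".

Head-to-head results (5 voters):
Ruiz vs Tanaka: Tanaka, 3–2.
Ruiz vs Kwan: Kwan, 3–2.
Ruiz vs Varga: Ruiz wins 3–2.
Tanaka vs Kwan: Kwan wins 3–2.
Tanaka vs Varga: Varga wins 3–2.
Kwan vs Varga: Varga wins 3–2.
No candidate is unbeaten: Ruiz loses to Tanaka; Tanaka loses to Kwan; Kwan loses to Varga; Varga loses to Ruiz. In particular Ruiz → Varga → Tanaka → Ruiz is a majority cycle — no Condorcet winner exists.

none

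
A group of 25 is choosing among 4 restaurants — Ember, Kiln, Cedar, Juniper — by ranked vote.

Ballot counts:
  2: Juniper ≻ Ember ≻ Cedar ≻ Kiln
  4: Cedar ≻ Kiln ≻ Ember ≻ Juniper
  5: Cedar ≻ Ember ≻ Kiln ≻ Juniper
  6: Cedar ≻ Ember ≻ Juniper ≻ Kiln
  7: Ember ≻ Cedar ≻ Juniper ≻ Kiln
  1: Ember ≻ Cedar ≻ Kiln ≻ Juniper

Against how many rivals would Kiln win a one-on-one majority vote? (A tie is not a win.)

Kiln against each rival (25 friends):
Kiln–Ember: Ember 21–4.
Kiln vs Cedar: Cedar wins 25–0.
Kiln vs Juniper: Kiln preferred on 4+5+1 = 10 ballots; Juniper wins 15–10.
Kiln beats no one; loses to Ember, Cedar, Juniper — 0 pairwise wins.

0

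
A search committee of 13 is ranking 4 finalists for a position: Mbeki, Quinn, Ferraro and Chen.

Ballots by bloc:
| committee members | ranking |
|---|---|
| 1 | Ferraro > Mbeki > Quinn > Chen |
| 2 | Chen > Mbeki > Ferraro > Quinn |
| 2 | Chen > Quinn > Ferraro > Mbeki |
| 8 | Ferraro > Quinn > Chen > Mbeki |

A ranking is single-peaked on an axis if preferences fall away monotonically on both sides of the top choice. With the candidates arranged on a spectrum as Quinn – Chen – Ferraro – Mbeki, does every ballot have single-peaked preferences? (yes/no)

no

Axis positions: Quinn=1, Chen=2, Ferraro=3, Mbeki=4.
Bloc 1: ranking walks positions 3-4-1-2; Quinn is ranked above Chen even though Chen lies between Quinn and the peak Ferraro on the axis — preferences dip and rise again. Not single-peaked.
Bloc 2: ranking walks positions 2-4-3-1; Mbeki is ranked above Ferraro even though Ferraro lies between Mbeki and the peak Chen on the axis — preferences dip and rise again. Not single-peaked.
Bloc 3 (peak Chen at position 2): ranking walks positions 2-1-3-4, expanding outward from the peak — single-peaked.
Bloc 4: ranking walks positions 3-1-2-4; Quinn is ranked above Chen even though Chen lies between Quinn and the peak Ferraro on the axis — preferences dip and rise again. Not single-peaked.
Bloc 1 violates single-peakedness, so the profile is not single-peaked on this axis.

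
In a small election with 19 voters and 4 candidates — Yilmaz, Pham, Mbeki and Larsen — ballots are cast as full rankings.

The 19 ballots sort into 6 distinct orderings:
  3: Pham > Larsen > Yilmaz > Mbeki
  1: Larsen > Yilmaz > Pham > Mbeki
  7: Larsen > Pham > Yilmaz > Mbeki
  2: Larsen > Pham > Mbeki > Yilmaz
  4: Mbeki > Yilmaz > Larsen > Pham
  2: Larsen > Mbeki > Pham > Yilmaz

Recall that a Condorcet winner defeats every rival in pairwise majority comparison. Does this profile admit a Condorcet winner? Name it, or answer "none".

Check each pair by majority over 19 ballots:
Yilmaz vs Pham: 5 to 14, Pham.
Yilmaz vs Mbeki: Yilmaz preferred on 3+1+7 = 11 ballots; Yilmaz wins 11–8.
Yilmaz vs Larsen: 4 for Yilmaz, 15 for Larsen — Larsen by 15–4.
Pham vs Mbeki: 13 to 6, Pham.
Pham vs Larsen: Pham is ranked higher on 3 ballots, Larsen on 16. Larsen wins 16–3.
Mbeki vs Larsen: Mbeki preferred on 4 ballots; Larsen wins 15–4.
Larsen wins every pairwise contest, so Larsen is the Condorcet winner.

Larsen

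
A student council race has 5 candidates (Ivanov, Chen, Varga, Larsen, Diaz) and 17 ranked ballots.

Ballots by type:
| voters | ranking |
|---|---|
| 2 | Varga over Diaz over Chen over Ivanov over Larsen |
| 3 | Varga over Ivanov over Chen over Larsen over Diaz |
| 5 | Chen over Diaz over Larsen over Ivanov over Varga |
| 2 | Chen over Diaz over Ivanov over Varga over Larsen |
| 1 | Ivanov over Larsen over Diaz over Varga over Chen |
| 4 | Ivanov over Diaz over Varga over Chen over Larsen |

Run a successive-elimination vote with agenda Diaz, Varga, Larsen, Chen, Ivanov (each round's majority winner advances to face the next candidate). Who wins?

Round 1: Diaz vs Varga — 12–5, Diaz advances.
Round 2: Diaz vs Larsen — 13–4, Diaz advances.
Round 3: Diaz vs Chen — 7–10, Chen advances.
Round 4: Chen vs Ivanov — 9–8, Chen advances.
Chen survives the agenda.

Chen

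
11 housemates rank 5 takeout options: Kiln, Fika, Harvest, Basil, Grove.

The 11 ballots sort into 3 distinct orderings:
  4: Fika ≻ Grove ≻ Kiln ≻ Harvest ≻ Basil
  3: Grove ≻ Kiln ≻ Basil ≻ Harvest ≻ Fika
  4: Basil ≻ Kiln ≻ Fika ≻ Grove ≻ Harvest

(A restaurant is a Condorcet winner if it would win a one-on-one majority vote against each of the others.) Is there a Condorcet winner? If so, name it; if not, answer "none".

none

Head-to-head results (11 friends):
Kiln vs Fika: Kiln preferred on 3+4 = 7 ballots; Kiln wins 7–4.
Kiln vs Harvest: Kiln is ranked higher on 4+3+4 = 11 ballots, Harvest on 0. Kiln wins 11–0.
Kiln vs Basil: Kiln preferred on 4+3 = 7 ballots; Kiln wins 7–4.
Kiln vs Grove: 4 for Kiln, 7 for Grove — Grove by 7–4.
Fika vs Harvest: Fika preferred on 4+4 = 8 ballots; Fika wins 8–3.
Fika vs Basil: 4 for Fika, 7 for Basil — Basil by 7–4.
Fika vs Grove: 4+4 = 8 for Fika, 3 for Grove — Fika by 8–3.
Harvest vs Basil: 4 to 7, Basil.
Harvest vs Grove: Harvest is ranked higher on 0 ballots, Grove on 11. Grove wins 11–0.
Basil vs Grove: Basil is ranked higher on 4 ballots, Grove on 7. Grove wins 7–4.
Each restaurant drops at least one matchup (Kiln loses to Grove; Fika loses to Kiln; Harvest loses to Kiln; Basil loses to Kiln; Grove loses to Fika); the cycle Kiln > Fika > Grove > Kiln rules out a Condorcet winner.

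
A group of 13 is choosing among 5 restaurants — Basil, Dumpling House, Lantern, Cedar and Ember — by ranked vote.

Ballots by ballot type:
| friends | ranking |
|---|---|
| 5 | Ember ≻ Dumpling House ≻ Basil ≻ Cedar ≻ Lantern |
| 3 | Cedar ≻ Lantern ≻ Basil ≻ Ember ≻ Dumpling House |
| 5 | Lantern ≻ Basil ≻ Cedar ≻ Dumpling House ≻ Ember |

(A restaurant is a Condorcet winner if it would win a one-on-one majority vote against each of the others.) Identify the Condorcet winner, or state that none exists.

none

Head-to-head results (13 friends):
Basil vs Dumpling House: 8 to 5, Basil.
Basil vs Lantern: 5 to 8, Lantern.
Basil vs Cedar: 10 to 3, Basil.
Basil vs Ember: 8 to 5, Basil.
Dumpling House vs Lantern: Dumpling House is ranked higher on 5 ballots, Lantern on 8. Lantern wins 8–5.
Dumpling House vs Cedar: Dumpling House is ranked higher on 5 ballots, Cedar on 8. Cedar wins 8–5.
Dumpling House vs Ember: Dumpling House is ranked higher on 5 ballots, Ember on 8. Ember wins 8–5.
Lantern vs Cedar: Lantern preferred on 5 ballots; Cedar wins 8–5.
Lantern vs Ember: Lantern preferred on 3+5 = 8 ballots; Lantern wins 8–5.
Cedar vs Ember: Cedar preferred on 3+5 = 8 ballots; Cedar wins 8–5.
Each restaurant drops at least one matchup (Basil loses to Lantern; Dumpling House loses to Basil; Lantern loses to Cedar; Cedar loses to Basil; Ember loses to Basil); the cycle Basil > Cedar > Lantern > Basil rules out a Condorcet winner.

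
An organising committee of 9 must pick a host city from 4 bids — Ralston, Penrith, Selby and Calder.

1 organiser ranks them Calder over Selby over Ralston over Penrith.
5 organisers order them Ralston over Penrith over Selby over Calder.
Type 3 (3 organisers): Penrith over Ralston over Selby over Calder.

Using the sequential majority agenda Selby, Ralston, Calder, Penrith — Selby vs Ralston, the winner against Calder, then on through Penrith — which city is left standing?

Round 1: Selby vs Ralston — 1–8, Ralston advances.
Round 2: Ralston vs Calder — 8–1, Ralston advances.
Round 3: Ralston vs Penrith — 6–3, Ralston advances.
The agenda winner is Ralston.

Ralston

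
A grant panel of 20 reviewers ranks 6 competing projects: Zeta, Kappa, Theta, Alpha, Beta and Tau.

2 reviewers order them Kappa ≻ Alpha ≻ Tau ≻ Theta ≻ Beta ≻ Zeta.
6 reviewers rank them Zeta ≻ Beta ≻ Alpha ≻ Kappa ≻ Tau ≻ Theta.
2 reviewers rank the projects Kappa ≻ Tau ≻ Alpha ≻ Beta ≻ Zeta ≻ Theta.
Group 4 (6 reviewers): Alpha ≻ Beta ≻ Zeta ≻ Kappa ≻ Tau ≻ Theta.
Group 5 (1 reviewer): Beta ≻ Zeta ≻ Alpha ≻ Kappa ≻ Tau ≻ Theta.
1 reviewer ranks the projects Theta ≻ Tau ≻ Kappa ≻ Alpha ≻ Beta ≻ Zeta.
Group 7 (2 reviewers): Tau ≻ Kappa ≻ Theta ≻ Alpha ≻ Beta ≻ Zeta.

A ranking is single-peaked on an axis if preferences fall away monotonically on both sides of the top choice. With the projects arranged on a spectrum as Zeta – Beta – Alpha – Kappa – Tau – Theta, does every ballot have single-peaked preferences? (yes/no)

yes

Axis positions: Zeta=1, Beta=2, Alpha=3, Kappa=4, Tau=5, Theta=6.
Group 1 (peak Kappa at position 4): ranking walks positions 4-3-5-6-2-1, expanding outward from the peak — single-peaked.
Group 2 (peak Zeta at position 1): ranking walks positions 1-2-3-4-5-6, expanding outward from the peak — single-peaked.
Group 3 (peak Kappa at position 4): ranking walks positions 4-5-3-2-1-6, expanding outward from the peak — single-peaked.
Group 4 (peak Alpha at position 3): ranking walks positions 3-2-1-4-5-6, expanding outward from the peak — single-peaked.
Group 5 (peak Beta at position 2): ranking walks positions 2-1-3-4-5-6, expanding outward from the peak — single-peaked.
Group 6 (peak Theta at position 6): ranking walks positions 6-5-4-3-2-1, expanding outward from the peak — single-peaked.
Group 7 (peak Tau at position 5): ranking walks positions 5-4-6-3-2-1, expanding outward from the peak — single-peaked.
Every ranking is single-peaked on this axis.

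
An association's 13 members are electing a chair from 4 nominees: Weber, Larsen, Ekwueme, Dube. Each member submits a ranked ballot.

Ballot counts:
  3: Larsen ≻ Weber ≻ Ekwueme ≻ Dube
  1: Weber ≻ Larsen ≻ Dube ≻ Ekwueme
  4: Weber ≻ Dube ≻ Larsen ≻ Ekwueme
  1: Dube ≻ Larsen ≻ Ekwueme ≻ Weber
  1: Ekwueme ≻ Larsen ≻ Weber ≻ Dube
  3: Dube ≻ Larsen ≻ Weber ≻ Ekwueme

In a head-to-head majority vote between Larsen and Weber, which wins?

Larsen

Ballots ranking Larsen above Weber: 3 + 1 + 1 + 3 = 8.
Ballots ranking Weber above Larsen: 13 − 8 = 5.
Larsen wins the head-to-head 8–5.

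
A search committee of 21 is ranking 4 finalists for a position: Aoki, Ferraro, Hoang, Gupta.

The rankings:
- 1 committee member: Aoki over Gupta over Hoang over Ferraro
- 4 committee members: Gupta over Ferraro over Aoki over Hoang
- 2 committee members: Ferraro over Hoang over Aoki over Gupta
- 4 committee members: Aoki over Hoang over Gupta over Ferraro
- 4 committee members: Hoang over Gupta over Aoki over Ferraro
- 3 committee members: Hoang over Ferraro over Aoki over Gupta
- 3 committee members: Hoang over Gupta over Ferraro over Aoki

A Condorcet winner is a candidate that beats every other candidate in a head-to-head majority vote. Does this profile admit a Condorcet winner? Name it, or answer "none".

Check each pair by majority over 21 ballots:
Aoki–Ferraro: Ferraro 12–9.
Aoki–Hoang: Hoang 12–9.
Aoki–Gupta: Gupta 11–10.
Ferraro–Hoang: Hoang 15–6.
Ferraro–Gupta: Gupta 16–5.
Hoang–Gupta: Hoang 16–5.
Hoang beats each of Aoki, Ferraro, Gupta — Hoang is the Condorcet winner.

Hoang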